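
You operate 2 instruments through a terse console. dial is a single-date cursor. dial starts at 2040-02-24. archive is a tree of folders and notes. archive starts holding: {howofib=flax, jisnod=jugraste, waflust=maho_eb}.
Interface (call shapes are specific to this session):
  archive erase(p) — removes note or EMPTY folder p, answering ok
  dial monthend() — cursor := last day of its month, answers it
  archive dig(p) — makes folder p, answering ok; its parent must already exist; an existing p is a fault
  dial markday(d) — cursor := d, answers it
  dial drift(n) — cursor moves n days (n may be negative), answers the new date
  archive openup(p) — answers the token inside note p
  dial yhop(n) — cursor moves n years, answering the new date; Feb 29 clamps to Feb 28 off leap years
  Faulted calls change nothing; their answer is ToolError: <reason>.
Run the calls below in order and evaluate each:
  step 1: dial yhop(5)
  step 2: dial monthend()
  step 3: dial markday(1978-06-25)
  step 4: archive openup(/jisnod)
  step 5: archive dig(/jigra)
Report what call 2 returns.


;; 1. dial yhop(n: 5) => 2045-02-24
;; 2. dial monthend() => 2045-02-28
;; 3. dial markday(d: 1978-06-25) => 1978-06-25
;; 4. archive openup(p: /jisnod) => jugraste
;; 5. archive dig(p: /jigra) => ok

Answer: 2045-02-28


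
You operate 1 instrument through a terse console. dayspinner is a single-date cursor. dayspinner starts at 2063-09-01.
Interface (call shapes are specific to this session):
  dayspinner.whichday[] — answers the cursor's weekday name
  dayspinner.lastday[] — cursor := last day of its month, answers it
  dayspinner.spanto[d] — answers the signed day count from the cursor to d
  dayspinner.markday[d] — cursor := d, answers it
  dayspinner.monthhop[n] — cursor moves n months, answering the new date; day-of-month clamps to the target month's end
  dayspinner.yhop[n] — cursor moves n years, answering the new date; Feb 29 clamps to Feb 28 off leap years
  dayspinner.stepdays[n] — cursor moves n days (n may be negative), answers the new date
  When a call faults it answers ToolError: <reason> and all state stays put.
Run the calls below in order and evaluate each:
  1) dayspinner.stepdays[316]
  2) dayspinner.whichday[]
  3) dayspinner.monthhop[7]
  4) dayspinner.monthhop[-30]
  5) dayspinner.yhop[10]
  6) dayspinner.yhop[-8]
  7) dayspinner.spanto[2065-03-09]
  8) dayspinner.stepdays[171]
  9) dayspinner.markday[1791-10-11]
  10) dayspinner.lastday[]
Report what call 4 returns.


Act: stepdays[n→316]
Obs: 2064-07-13
Act: whichday[]
Obs: Sunday
Act: monthhop[n→7]
Obs: 2065-02-13
Act: monthhop[n→-30]
Obs: 2062-08-13
Act: yhop[n→10]
Obs: 2072-08-13
Act: yhop[n→-8]
Obs: 2064-08-13
Act: spanto[d→2065-03-09]
Obs: 208
Act: stepdays[n→171]
Obs: 2065-01-31
Act: markday[d→1791-10-11]
Obs: 1791-10-11
Act: lastday[]
Obs: 1791-10-31

Answer: 2062-08-13


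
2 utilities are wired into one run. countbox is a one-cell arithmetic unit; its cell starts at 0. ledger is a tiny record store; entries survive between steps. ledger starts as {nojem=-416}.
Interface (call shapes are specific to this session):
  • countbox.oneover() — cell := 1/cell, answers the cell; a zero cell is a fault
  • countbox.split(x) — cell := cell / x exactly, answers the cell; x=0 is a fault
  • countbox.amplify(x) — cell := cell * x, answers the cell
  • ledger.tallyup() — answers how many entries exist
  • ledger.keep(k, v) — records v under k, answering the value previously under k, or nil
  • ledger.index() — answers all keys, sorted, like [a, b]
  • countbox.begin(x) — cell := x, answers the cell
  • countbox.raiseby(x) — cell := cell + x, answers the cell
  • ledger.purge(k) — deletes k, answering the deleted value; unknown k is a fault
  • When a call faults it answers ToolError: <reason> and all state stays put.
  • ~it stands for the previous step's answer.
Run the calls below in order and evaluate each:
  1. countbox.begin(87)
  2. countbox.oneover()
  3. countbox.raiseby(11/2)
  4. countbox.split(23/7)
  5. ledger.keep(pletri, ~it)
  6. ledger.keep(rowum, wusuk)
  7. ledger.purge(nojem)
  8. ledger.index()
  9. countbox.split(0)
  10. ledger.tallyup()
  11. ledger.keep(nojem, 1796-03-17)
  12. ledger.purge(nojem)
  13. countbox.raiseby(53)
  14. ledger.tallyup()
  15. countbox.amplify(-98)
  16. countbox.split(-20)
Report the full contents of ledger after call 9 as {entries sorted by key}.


CALL begin[x=87]
RET  87
CALL oneover[]
RET  1/87
CALL raiseby[x=11/2]
RET  959/174
CALL split[x=23/7]
RET  6713/4002
CALL keep[k=pletri; v=~it]
RET  nil
CALL keep[k=rowum; v=wusuk]
RET  nil
CALL purge[k=nojem]
RET  -416
CALL index[]
RET  [pletri, rowum]
CALL split[x=0]
RET  ToolError: division by zero
CALL tallyup[]
RET  2
CALL keep[k=nojem; v=1796-03-17]
RET  nil
CALL purge[k=nojem]
RET  1796-03-17
CALL raiseby[x=53]
RET  218819/4002
CALL tallyup[]
RET  2
CALL amplify[x=-98]
RET  -10722131/2001
CALL split[x=-20]
RET  10722131/40020

Answer: {pletri=6713/4002, rowum=wusuk}


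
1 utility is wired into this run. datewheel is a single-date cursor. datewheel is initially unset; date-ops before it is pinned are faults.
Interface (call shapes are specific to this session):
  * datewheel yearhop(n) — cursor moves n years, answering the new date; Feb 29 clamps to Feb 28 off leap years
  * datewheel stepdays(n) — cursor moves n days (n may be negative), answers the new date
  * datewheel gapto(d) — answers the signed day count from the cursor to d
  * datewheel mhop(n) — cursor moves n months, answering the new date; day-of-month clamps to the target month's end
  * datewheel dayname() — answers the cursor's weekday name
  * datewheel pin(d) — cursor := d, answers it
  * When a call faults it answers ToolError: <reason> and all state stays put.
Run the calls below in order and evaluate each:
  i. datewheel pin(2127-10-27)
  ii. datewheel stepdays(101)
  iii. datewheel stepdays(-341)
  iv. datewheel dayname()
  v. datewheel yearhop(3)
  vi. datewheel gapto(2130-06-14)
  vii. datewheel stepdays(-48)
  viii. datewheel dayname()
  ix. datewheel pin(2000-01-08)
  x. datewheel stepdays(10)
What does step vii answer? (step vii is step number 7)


Answer: 2130-01-12

Derivation:
I use datewheel pin passing 2127-10-27, — result: 2127-10-27.
I call datewheel stepdays passing 101, and see 2128-02-05.
Calling datewheel stepdays passing -341, — result: 2127-03-01.
Using datewheel dayname, giving Saturday.
I run datewheel yearhop passing 3: 2130-03-01.
I use datewheel gapto passing 2130-06-14, and see 105.
Next I call datewheel stepdays passing -48, yielding 2130-01-12.
I run datewheel dayname(), — result: Thursday.
Next I call datewheel pin passing 2000-01-08, which returns 2000-01-08.
Calling datewheel stepdays passing 10, and get 2000-01-18.


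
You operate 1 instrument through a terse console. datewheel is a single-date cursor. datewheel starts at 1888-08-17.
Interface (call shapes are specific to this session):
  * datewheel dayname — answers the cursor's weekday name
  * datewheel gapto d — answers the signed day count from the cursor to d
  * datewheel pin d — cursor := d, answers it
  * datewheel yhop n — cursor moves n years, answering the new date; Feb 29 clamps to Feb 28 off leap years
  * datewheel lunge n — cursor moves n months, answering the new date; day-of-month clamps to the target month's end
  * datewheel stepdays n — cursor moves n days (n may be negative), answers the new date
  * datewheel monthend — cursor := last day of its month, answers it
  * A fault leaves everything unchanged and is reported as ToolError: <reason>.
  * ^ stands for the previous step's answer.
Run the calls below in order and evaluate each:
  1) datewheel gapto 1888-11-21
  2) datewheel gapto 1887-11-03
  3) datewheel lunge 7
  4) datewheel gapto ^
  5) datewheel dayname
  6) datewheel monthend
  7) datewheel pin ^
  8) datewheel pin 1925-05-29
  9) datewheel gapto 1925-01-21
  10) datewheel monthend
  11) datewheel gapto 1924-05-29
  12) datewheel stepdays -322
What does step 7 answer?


> datewheel gapto d: 1888-11-21
[out] 96
> datewheel gapto d: 1887-11-03
[out] -288
> datewheel lunge n: 7
[out] 1889-03-17
> datewheel gapto d: ^
[out] 0
> datewheel dayname
[out] Sunday
> datewheel monthend
[out] 1889-03-31
> datewheel pin d: ^
[out] 1889-03-31
> datewheel pin d: 1925-05-29
[out] 1925-05-29
> datewheel gapto d: 1925-01-21
[out] -128
> datewheel monthend
[out] 1925-05-31
> datewheel gapto d: 1924-05-29
[out] -367
> datewheel stepdays n: -322
[out] 1924-07-13

Answer: 1889-03-31


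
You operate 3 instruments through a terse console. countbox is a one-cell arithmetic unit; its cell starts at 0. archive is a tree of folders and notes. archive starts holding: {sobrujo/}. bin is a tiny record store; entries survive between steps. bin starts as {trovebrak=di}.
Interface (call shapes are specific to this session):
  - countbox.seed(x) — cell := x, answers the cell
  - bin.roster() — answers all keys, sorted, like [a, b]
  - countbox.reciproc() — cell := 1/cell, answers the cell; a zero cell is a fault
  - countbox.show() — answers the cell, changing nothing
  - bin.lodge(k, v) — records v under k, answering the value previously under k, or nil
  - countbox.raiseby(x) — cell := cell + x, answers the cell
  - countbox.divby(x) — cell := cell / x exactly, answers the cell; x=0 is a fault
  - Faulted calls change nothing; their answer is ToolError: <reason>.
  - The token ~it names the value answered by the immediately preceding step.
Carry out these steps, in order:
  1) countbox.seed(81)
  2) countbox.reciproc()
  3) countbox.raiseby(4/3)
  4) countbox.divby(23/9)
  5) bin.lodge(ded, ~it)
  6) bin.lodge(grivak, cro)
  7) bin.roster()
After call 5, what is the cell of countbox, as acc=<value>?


Answer: acc=109/207

Derivation:
I call seed using x: 81, — result: 81.
I try reciproc, — result: 1/81.
Using raiseby using x: 4/3, and see 109/81.
Using divby using x: 23/9, and get 109/207.
I invoke lodge using k: ded, v: ~it: nil.
I call lodge using k: grivak, v: cro, yielding nil.
I run roster, yielding [ded, grivak, trovebrak].


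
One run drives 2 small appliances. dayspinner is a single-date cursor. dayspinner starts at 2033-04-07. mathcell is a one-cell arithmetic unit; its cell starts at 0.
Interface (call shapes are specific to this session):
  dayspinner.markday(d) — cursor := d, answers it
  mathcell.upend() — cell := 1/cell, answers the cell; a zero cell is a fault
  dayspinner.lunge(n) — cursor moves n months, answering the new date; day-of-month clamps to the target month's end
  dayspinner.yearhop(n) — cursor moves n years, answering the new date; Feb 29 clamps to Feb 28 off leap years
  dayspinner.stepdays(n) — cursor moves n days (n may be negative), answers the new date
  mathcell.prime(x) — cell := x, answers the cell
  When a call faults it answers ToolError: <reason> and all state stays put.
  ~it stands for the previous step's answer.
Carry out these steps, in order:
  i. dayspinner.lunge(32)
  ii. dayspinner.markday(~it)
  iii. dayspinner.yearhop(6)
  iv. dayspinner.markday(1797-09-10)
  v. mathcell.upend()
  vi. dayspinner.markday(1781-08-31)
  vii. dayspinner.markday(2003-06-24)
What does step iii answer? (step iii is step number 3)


Step: dayspinner.lunge[32]
Result: 2035-12-07
Step: dayspinner.markday[~it]
Result: 2035-12-07
Step: dayspinner.yearhop[6]
Result: 2041-12-07
Step: dayspinner.markday[1797-09-10]
Result: 1797-09-10
Step: mathcell.upend[]
Result: ToolError: reciprocal of zero
Step: dayspinner.markday[1781-08-31]
Result: 1781-08-31
Step: dayspinner.markday[2003-06-24]
Result: 2003-06-24

Answer: 2041-12-07


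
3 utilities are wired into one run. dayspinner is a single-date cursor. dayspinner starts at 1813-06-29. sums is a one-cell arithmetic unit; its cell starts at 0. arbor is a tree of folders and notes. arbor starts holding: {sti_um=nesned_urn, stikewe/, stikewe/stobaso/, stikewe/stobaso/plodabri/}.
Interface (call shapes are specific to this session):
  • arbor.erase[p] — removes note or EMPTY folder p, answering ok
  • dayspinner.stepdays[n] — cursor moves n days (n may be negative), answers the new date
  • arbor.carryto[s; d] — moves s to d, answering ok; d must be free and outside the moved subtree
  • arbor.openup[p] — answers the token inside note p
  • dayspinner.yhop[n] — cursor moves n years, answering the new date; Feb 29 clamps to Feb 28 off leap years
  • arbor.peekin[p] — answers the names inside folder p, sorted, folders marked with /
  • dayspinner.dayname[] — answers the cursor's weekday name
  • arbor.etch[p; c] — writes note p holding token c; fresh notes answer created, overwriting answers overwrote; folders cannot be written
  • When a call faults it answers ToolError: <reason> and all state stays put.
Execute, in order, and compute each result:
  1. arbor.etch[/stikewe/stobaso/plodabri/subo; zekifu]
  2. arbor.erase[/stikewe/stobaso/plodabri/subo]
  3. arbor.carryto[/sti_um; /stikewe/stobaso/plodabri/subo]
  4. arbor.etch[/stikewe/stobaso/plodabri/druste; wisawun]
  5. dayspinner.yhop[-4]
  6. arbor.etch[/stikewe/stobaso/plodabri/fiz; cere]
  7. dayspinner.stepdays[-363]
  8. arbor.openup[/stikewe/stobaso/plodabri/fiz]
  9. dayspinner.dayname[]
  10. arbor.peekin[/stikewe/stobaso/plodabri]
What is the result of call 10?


Answer: [druste, fiz, subo]

Derivation:
! 1. arbor.etch(p='/stikewe/stobaso/plodabri/subo', c='zekifu') ~> created
! 2. arbor.erase(p='/stikewe/stobaso/plodabri/subo') ~> ok
! 3. arbor.carryto(s='/sti_um', d='/stikewe/stobaso/plodabri/subo') ~> ok
! 4. arbor.etch(p='/stikewe/stobaso/plodabri/druste', c='wisawun') ~> created
! 5. dayspinner.yhop(n='-4') ~> 1809-06-29
! 6. arbor.etch(p='/stikewe/stobaso/plodabri/fiz', c='cere') ~> created
! 7. dayspinner.stepdays(n='-363') ~> 1808-07-01
! 8. arbor.openup(p='/stikewe/stobaso/plodabri/fiz') ~> cere
! 9. dayspinner.dayname() ~> Friday
! 10. arbor.peekin(p='/stikewe/stobaso/plodabri') ~> [druste, fiz, subo]


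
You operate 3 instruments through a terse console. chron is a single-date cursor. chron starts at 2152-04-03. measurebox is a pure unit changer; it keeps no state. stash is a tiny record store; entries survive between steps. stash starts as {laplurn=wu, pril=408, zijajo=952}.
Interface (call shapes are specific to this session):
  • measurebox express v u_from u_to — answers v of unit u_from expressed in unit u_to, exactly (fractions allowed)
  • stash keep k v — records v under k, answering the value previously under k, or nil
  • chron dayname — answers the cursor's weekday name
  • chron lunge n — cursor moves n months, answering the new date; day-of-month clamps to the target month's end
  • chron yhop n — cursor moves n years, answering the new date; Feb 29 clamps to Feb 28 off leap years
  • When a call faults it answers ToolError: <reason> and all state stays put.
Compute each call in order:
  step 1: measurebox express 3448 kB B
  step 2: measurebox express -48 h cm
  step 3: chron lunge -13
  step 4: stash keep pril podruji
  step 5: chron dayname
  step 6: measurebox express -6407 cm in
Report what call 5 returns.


Answer: Wednesday

Derivation:
# 1. measurebox express(v: 3448, u_from: kB, u_to: B) -> 3448000
# 2. measurebox express(v: -48, u_from: h, u_to: cm) -> ToolError: incompatible units
# 3. chron lunge(n: -13) -> 2151-03-03
# 4. stash keep(k: pril, v: podruji) -> 408
# 5. chron dayname() -> Wednesday
# 6. measurebox express(v: -6407, u_from: cm, u_to: in) -> -320350/127


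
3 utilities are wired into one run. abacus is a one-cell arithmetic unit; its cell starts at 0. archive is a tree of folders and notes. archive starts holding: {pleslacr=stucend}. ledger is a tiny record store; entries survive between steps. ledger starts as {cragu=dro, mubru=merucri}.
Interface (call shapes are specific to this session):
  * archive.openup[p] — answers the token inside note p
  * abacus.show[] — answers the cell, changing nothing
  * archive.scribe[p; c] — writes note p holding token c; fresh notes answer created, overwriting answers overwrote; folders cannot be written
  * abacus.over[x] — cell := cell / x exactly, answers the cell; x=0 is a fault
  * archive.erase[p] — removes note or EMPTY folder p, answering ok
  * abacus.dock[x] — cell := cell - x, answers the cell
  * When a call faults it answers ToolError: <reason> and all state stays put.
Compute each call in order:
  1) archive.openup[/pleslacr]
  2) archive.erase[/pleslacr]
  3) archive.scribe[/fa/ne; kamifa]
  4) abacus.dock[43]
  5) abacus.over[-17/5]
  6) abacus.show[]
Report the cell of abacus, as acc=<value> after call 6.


[in] openup /pleslacr
[out] stucend
[in] erase /pleslacr
[out] ok
[in] scribe /fa/ne kamifa
[out] ToolError: no parent
[in] dock 43
[out] -43
[in] over -17/5
[out] 215/17
[in] show
[out] 215/17

Answer: acc=215/17


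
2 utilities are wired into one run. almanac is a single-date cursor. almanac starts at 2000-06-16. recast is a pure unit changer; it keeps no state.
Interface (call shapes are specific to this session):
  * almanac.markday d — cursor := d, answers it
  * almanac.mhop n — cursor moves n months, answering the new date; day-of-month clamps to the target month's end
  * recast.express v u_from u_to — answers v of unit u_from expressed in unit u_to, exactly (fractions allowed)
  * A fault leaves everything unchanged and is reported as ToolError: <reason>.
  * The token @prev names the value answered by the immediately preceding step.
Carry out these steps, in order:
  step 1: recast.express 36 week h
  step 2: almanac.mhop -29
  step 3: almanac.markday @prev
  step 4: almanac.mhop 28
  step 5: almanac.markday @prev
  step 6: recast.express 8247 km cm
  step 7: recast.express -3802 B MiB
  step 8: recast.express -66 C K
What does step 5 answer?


% recast.express(v=36, u_from=week, u_to=h) => 6048
% almanac.mhop(n=-29) => 1998-01-16
% almanac.markday(d=@prev) => 1998-01-16
% almanac.mhop(n=28) => 2000-05-16
% almanac.markday(d=@prev) => 2000-05-16
% recast.express(v=8247, u_from=km, u_to=cm) => 824700000
% recast.express(v=-3802, u_from=B, u_to=MiB) => -1901/524288
% recast.express(v=-66, u_from=C, u_to=K) => 4143/20

Answer: 2000-05-16


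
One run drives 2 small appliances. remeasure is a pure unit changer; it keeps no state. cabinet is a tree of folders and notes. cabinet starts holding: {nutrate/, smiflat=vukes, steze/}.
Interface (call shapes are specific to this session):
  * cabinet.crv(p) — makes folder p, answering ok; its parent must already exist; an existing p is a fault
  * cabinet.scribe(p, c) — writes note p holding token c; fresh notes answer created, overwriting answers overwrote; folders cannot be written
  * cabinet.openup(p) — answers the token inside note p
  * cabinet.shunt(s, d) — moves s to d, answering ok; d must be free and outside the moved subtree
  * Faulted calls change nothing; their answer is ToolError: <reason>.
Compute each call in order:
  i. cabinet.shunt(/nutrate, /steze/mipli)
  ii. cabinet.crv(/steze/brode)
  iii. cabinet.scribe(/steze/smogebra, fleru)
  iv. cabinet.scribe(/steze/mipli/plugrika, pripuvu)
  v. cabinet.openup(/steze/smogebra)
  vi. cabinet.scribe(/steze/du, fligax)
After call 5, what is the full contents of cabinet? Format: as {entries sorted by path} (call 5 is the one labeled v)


Do: shunt[s→/nutrate; d→/steze/mipli]
See: ok
Do: crv[p→/steze/brode]
See: ok
Do: scribe[p→/steze/smogebra; c→fleru]
See: created
Do: scribe[p→/steze/mipli/plugrika; c→pripuvu]
See: created
Do: openup[p→/steze/smogebra]
See: fleru
Do: scribe[p→/steze/du; c→fligax]
See: created

Answer: {smiflat=vukes, steze/, steze/brode/, steze/mipli/, steze/mipli/plugrika=pripuvu, steze/smogebra=fleru}


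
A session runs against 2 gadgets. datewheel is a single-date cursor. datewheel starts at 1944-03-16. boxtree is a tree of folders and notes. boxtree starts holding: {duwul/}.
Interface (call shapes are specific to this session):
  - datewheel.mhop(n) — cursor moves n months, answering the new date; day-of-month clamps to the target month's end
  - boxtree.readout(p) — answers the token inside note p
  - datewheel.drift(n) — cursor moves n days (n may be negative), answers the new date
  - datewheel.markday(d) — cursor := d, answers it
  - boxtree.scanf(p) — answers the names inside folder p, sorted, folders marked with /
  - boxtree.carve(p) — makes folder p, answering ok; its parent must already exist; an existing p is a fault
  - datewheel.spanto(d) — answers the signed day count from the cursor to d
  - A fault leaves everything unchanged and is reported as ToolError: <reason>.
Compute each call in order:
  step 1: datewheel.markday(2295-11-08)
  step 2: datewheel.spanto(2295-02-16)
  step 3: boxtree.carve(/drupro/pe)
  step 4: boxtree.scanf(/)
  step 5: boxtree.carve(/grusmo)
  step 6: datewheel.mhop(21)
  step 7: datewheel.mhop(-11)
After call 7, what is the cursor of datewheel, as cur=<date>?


[in] markday d→2295-11-08
  2295-11-08
[in] spanto d→2295-02-16
  -265
[in] carve p→/drupro/pe
  ToolError: no parent
[in] scanf p→/
  [duwul/]
[in] carve p→/grusmo
  ok
[in] mhop n→21
  2297-08-08
[in] mhop n→-11
  2296-09-08

Answer: cur=2296-09-08


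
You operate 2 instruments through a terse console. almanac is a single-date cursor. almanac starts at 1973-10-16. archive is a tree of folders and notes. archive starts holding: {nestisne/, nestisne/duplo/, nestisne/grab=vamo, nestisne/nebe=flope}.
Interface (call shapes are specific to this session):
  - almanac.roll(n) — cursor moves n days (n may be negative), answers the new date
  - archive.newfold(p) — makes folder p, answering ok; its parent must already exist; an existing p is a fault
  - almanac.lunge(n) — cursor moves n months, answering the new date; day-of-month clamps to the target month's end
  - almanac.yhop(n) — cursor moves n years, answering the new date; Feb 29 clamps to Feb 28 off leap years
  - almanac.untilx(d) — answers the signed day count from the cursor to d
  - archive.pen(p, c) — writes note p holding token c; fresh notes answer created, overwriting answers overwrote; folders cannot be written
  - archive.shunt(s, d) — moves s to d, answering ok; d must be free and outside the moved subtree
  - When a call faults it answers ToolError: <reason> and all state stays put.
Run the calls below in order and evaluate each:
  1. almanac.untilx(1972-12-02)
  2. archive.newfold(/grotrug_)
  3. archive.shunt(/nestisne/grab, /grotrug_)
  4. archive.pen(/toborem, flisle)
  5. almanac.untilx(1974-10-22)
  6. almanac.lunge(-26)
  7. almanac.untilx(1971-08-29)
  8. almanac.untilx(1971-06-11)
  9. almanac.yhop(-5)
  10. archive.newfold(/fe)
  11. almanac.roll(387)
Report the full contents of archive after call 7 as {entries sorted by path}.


Answer: {grotrug_/, nestisne/, nestisne/duplo/, nestisne/grab=vamo, nestisne/nebe=flope, toborem=flisle}

Derivation:
[in] almanac.untilx d→1972-12-02
= -318
[in] archive.newfold p→/grotrug_
= ok
[in] archive.shunt s→/nestisne/grab d→/grotrug_
= ToolError: exists
[in] archive.pen p→/toborem c→flisle
= created
[in] almanac.untilx d→1974-10-22
= 371
[in] almanac.lunge n→-26
= 1971-08-16
[in] almanac.untilx d→1971-08-29
= 13
[in] almanac.untilx d→1971-06-11
= -66
[in] almanac.yhop n→-5
= 1966-08-16
[in] archive.newfold p→/fe
= ok
[in] almanac.roll n→387
= 1967-09-07


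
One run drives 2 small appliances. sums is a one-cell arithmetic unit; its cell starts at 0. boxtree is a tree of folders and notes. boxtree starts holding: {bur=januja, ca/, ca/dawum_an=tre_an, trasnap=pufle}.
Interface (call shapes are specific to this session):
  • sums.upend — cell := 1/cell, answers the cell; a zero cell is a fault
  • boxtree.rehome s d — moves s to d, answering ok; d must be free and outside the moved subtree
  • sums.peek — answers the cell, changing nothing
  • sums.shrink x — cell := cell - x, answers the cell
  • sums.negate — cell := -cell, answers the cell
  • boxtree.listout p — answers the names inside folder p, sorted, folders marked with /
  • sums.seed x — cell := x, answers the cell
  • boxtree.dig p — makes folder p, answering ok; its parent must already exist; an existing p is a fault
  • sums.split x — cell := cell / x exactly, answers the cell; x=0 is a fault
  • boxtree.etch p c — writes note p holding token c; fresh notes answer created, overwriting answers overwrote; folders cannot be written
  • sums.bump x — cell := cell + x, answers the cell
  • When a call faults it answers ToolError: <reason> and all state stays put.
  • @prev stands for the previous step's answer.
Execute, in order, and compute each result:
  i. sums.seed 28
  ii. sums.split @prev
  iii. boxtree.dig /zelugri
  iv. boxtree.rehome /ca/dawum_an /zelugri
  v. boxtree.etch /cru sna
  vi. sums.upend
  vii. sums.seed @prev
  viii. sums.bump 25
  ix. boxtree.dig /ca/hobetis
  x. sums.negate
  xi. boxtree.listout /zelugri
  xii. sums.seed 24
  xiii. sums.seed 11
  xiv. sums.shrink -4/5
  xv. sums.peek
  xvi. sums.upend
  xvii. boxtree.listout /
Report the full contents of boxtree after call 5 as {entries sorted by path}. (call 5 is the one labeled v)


Act: sums.seed[28]
Obs: 28
Act: sums.split[@prev]
Obs: 1
Act: boxtree.dig[/zelugri]
Obs: ok
Act: boxtree.rehome[/ca/dawum_an; /zelugri]
Obs: ToolError: exists
Act: boxtree.etch[/cru; sna]
Obs: created
Act: sums.upend[]
Obs: 1
Act: sums.seed[@prev]
Obs: 1
Act: sums.bump[25]
Obs: 26
Act: boxtree.dig[/ca/hobetis]
Obs: ok
Act: sums.negate[]
Obs: -26
Act: boxtree.listout[/zelugri]
Obs: []
Act: sums.seed[24]
Obs: 24
Act: sums.seed[11]
Obs: 11
Act: sums.shrink[-4/5]
Obs: 59/5
Act: sums.peek[]
Obs: 59/5
Act: sums.upend[]
Obs: 5/59
Act: boxtree.listout[/]
Obs: [bur, ca/, cru, trasnap, zelugri/]

Answer: {bur=januja, ca/, ca/dawum_an=tre_an, cru=sna, trasnap=pufle, zelugri/}


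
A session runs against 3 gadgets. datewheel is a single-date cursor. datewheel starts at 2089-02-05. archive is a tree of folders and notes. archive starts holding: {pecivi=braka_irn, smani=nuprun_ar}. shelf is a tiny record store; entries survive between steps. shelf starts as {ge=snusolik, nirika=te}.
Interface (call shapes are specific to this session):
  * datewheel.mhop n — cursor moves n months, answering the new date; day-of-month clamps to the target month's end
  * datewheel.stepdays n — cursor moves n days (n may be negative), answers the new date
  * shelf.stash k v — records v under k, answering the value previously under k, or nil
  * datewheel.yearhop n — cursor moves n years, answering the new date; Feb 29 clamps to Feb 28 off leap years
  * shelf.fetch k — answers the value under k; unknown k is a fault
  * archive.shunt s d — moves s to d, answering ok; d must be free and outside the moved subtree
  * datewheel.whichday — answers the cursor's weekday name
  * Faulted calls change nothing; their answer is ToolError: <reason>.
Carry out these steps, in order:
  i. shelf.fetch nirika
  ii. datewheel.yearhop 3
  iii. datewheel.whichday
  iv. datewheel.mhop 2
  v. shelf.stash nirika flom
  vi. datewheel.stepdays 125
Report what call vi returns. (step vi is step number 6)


Answer: 2092-08-08

Derivation:
-> shelf.fetch(k='nirika')
<- te
-> datewheel.yearhop(n='3')
<- 2092-02-05
-> datewheel.whichday()
<- Tuesday
-> datewheel.mhop(n='2')
<- 2092-04-05
-> shelf.stash(k='nirika', v='flom')
<- te
-> datewheel.stepdays(n='125')
<- 2092-08-08


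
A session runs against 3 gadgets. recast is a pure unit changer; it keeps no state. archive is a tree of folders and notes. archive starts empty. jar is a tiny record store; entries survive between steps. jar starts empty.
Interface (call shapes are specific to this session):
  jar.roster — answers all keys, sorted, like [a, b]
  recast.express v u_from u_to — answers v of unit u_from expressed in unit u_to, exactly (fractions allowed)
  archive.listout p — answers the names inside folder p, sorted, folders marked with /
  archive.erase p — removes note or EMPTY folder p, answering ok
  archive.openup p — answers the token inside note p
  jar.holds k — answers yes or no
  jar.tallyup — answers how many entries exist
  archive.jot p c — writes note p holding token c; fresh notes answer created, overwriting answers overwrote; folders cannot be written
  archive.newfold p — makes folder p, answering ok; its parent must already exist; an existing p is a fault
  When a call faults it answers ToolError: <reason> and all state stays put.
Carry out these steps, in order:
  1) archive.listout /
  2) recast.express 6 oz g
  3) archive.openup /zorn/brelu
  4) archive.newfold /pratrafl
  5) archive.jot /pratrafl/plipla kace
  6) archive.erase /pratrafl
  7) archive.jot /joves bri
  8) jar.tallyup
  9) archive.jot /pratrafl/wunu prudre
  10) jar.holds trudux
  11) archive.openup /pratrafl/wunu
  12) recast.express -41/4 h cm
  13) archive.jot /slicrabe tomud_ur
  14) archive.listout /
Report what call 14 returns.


# archive.listout(p→/) : []
# recast.express(v→6, u_from→oz, u_to→g) : 136077711/800000
# archive.openup(p→/zorn/brelu) : ToolError: not found
# archive.newfold(p→/pratrafl) : ok
# archive.jot(p→/pratrafl/plipla, c→kace) : created
# archive.erase(p→/pratrafl) : ToolError: not empty
# archive.jot(p→/joves, c→bri) : created
# jar.tallyup() : 0
# archive.jot(p→/pratrafl/wunu, c→prudre) : created
# jar.holds(k→trudux) : no
# archive.openup(p→/pratrafl/wunu) : prudre
# recast.express(v→-41/4, u_from→h, u_to→cm) : ToolError: incompatible units
# archive.jot(p→/slicrabe, c→tomud_ur) : created
# archive.listout(p→/) : [joves, pratrafl/, slicrabe]

Answer: [joves, pratrafl/, slicrabe]


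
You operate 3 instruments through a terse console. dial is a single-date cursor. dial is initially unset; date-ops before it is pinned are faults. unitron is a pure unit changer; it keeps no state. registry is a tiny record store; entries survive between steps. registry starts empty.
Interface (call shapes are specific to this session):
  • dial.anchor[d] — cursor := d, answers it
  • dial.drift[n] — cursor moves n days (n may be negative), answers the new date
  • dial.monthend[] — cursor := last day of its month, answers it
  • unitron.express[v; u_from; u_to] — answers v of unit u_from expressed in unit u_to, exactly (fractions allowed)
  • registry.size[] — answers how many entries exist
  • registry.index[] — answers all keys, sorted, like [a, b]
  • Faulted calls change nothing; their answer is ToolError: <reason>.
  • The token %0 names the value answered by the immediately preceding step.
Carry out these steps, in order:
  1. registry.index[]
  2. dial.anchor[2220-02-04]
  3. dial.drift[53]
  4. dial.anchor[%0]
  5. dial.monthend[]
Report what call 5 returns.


~$ registry.index
:: []
~$ dial.anchor d: 2220-02-04
:: 2220-02-04
~$ dial.drift n: 53
:: 2220-03-28
~$ dial.anchor d: %0
:: 2220-03-28
~$ dial.monthend
:: 2220-03-31

Answer: 2220-03-31


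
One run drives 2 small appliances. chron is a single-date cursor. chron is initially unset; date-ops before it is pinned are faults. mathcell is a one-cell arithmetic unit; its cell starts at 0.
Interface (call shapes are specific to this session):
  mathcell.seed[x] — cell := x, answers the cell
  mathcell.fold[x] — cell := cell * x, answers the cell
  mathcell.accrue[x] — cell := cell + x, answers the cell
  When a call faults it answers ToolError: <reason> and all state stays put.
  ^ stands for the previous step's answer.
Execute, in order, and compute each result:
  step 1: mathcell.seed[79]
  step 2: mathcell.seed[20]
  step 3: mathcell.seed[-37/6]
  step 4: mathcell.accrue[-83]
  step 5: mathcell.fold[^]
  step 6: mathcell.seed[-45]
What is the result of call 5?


Act: mathcell.seed[x=79]
Obs: 79
Act: mathcell.seed[x=20]
Obs: 20
Act: mathcell.seed[x=-37/6]
Obs: -37/6
Act: mathcell.accrue[x=-83]
Obs: -535/6
Act: mathcell.fold[x=^]
Obs: 286225/36
Act: mathcell.seed[x=-45]
Obs: -45

Answer: 286225/36


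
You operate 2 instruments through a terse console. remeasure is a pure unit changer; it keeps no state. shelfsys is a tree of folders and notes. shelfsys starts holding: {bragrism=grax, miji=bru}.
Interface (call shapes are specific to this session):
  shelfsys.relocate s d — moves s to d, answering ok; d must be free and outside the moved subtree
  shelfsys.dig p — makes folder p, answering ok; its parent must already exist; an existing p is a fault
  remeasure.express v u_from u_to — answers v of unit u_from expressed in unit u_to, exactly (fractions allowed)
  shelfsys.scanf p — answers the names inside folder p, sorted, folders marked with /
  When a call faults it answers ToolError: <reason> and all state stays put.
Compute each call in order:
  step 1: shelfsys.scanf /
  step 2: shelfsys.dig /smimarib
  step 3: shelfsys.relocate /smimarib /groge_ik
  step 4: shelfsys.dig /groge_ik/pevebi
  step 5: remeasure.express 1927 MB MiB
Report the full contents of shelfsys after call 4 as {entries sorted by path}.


Step: shelfsys.scanf[p: /]
Result: [bragrism, miji]
Step: shelfsys.dig[p: /smimarib]
Result: ok
Step: shelfsys.relocate[s: /smimarib; d: /groge_ik]
Result: ok
Step: shelfsys.dig[p: /groge_ik/pevebi]
Result: ok
Step: remeasure.express[v: 1927; u_from: MB; u_to: MiB]
Result: 30109375/16384

Answer: {bragrism=grax, groge_ik/, groge_ik/pevebi/, miji=bru}


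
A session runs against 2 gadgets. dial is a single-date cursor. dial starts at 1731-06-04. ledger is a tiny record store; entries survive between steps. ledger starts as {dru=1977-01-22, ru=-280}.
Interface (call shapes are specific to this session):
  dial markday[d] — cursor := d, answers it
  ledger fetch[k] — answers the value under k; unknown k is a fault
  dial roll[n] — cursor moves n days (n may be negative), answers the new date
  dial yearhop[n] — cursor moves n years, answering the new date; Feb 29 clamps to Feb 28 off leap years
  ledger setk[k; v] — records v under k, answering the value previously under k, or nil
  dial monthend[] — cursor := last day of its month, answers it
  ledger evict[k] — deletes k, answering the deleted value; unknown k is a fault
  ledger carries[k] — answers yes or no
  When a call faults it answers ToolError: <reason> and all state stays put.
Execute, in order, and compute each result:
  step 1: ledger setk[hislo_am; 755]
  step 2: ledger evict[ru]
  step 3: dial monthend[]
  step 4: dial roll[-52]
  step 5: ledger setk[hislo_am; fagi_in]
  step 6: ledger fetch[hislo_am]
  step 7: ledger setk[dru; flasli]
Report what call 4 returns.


>> ledger setk(k: hislo_am, v: 755)
<< nil
>> ledger evict(k: ru)
<< -280
>> dial monthend()
<< 1731-06-30
>> dial roll(n: -52)
<< 1731-05-09
>> ledger setk(k: hislo_am, v: fagi_in)
<< 755
>> ledger fetch(k: hislo_am)
<< fagi_in
>> ledger setk(k: dru, v: flasli)
<< 1977-01-22

Answer: 1731-05-09


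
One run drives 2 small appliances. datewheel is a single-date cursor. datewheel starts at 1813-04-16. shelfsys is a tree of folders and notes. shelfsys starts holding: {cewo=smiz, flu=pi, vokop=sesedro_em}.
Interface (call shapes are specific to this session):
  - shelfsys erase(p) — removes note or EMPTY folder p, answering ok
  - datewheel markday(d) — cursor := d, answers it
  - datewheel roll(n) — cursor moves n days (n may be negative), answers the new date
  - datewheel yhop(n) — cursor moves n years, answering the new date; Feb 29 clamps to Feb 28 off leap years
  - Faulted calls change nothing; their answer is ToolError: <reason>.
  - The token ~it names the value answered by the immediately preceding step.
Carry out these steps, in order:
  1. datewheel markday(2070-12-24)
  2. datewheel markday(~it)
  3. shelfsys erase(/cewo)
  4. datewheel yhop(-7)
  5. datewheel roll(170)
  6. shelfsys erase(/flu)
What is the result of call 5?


Answer: 2064-06-11

Derivation:
> datewheel markday d='2070-12-24'
= 2070-12-24
> datewheel markday d='~it'
= 2070-12-24
> shelfsys erase p='/cewo'
= ok
> datewheel yhop n='-7'
= 2063-12-24
> datewheel roll n='170'
= 2064-06-11
> shelfsys erase p='/flu'
= ok


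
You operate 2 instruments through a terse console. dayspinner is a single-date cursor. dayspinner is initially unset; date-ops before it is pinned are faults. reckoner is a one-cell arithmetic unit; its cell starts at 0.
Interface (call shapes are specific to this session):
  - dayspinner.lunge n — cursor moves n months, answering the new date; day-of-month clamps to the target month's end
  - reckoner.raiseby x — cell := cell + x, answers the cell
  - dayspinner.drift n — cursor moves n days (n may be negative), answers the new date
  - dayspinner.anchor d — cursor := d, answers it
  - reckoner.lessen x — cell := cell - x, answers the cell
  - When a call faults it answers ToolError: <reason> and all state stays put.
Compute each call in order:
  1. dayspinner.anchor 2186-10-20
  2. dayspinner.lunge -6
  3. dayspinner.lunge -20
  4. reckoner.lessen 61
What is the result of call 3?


Answer: 2184-08-20

Derivation:
I invoke anchor(d: 2186-10-20), — result: 2186-10-20.
Using lunge(n: -6), which returns 2186-04-20.
Invoking lunge(n: -20), and see 2184-08-20.
Now I run lessen(x: 61), and get -61.


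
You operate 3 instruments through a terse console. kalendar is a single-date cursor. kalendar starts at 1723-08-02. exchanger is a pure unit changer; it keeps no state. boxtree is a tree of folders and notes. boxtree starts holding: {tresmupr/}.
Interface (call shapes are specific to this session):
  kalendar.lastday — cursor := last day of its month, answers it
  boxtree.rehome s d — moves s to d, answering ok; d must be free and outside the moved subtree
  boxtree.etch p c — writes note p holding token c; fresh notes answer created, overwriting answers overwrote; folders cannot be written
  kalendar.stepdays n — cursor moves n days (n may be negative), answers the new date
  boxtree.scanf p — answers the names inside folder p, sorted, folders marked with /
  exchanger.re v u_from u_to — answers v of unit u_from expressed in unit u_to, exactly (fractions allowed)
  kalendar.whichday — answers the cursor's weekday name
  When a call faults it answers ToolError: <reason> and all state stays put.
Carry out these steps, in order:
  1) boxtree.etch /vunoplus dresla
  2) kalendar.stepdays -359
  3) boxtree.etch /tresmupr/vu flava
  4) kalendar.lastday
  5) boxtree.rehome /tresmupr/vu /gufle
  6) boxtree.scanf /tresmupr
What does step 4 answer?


>> etch(p='/vunoplus', c='dresla')
<< created
>> stepdays(n='-359')
<< 1722-08-08
>> etch(p='/tresmupr/vu', c='flava')
<< created
>> lastday()
<< 1722-08-31
>> rehome(s='/tresmupr/vu', d='/gufle')
<< ok
>> scanf(p='/tresmupr')
<< []

Answer: 1722-08-31


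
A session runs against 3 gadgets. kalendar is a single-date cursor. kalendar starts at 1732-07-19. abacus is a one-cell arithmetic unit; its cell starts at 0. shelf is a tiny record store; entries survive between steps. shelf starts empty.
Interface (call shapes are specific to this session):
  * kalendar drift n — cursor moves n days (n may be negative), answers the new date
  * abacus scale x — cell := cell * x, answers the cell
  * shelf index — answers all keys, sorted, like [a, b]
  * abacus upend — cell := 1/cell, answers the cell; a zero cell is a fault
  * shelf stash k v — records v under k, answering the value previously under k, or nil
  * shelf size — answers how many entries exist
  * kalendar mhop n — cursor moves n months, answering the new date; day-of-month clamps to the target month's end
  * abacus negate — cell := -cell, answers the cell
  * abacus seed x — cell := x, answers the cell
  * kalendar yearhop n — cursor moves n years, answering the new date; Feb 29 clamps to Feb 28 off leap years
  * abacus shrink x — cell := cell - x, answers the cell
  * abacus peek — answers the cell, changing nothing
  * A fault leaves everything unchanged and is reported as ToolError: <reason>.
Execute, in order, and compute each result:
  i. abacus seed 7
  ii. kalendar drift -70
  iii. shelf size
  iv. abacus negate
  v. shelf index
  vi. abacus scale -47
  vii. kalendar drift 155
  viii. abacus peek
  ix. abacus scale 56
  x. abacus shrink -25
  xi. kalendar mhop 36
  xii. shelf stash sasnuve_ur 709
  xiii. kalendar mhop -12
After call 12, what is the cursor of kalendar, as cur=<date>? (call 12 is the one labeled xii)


Answer: cur=1735-10-12

Derivation:
;; 1. abacus seed(x: 7) => 7
;; 2. kalendar drift(n: -70) => 1732-05-10
;; 3. shelf size() => 0
;; 4. abacus negate() => -7
;; 5. shelf index() => []
;; 6. abacus scale(x: -47) => 329
;; 7. kalendar drift(n: 155) => 1732-10-12
;; 8. abacus peek() => 329
;; 9. abacus scale(x: 56) => 18424
;; 10. abacus shrink(x: -25) => 18449
;; 11. kalendar mhop(n: 36) => 1735-10-12
;; 12. shelf stash(k: sasnuve_ur, v: 709) => nil
;; 13. kalendar mhop(n: -12) => 1734-10-12
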